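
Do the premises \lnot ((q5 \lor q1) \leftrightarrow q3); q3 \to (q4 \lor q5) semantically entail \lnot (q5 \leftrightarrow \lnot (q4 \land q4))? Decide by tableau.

No

Initial set: {\lnot ((q5 \lor q1) \leftrightarrow q3); (q3 \to (q4 \lor q5)); \lnot \lnot (q5 \leftrightarrow \lnot (q4 \land q4))}.
\lnot ((q5 \lor q1) \leftrightarrow q3): β-rule — branch into (q5 \lor q1), \lnot q3  //  \lnot (q5 \lor q1), q3.
  branch 1 (add (q5 \lor q1), \lnot q3):
    (q3 \to (q4 \lor q5)): β-rule — branch into \lnot q3  //  (q4 \lor q5).
      branch 1.1 (add \lnot q3):
        \lnot \lnot (q5 \leftrightarrow \lnot (q4 \land q4)): β-rule — branch into q5, \lnot (q4 \land q4)  //  \lnot q5, \lnot \lnot (q4 \land q4).
          branch 1.1.1 (add q5, \lnot (q4 \land q4)):
            (q5 \lor q1): β-rule — branch into q5  //  q1.
              branch 1.1.1.1 (add q5):
                \lnot (q4 \land q4): β-rule — branch into \lnot q4  //  \lnot q4.
                  branch 1.1.1.1.1 (add \lnot q4):
                    ○ open, literals {q3=F, q4=F, q5=T}.
                  branch 1.1.1.1.2 (add \lnot q4):
                    ○ open, literals {q3=F, q4=F, q5=T}.
              branch 1.1.1.2 (add q1):
                \lnot (q4 \land q4): β-rule — branch into \lnot q4  //  \lnot q4.
                  branch 1.1.1.2.1 (add \lnot q4):
                    ○ open, literals {q1=T, q3=F, q4=F, q5=T}.
                  branch 1.1.1.2.2 (add \lnot q4):
                    ○ open, literals {q1=T, q3=F, q4=F, q5=T}.
          branch 1.1.2 (add \lnot q5, \lnot \lnot (q4 \land q4)):
            \lnot \lnot (q4 \land q4): α-rule — add q4, q4.
            (q5 \lor q1): β-rule — branch into q5  //  q1.
              branch 1.1.2.1 (add q5):
                × closes — contains both q5 and \lnot q5.
              branch 1.1.2.2 (add q1):
                ○ open, literals {q1=T, q3=F, q4=T, q5=F}.
      branch 1.2 (add (q4 \lor q5)):
        \lnot \lnot (q5 \leftrightarrow \lnot (q4 \land q4)): β-rule — branch into q5, \lnot (q4 \land q4)  //  \lnot q5, \lnot \lnot (q4 \land q4).
          branch 1.2.1 (add q5, \lnot (q4 \land q4)):
            (q5 \lor q1): β-rule — branch into q5  //  q1.
              branch 1.2.1.1 (add q5):
                (q4 \lor q5): β-rule — branch into q4  //  q5.
                  branch 1.2.1.1.1 (add q4):
                    \lnot (q4 \land q4): β-rule — branch into \lnot q4  //  \lnot q4.
                      branch 1.2.1.1.1.1 (add \lnot q4):
                        × closes — contains both q4 and \lnot q4.
                      branch 1.2.1.1.1.2 (add \lnot q4):
                        × closes — contains both q4 and \lnot q4.
                  branch 1.2.1.1.2 (add q5):
                    \lnot (q4 \land q4): β-rule — branch into \lnot q4  //  \lnot q4.
                      branch 1.2.1.1.2.1 (add \lnot q4):
                        ○ open, literals {q3=F, q4=F, q5=T}.
                      branch 1.2.1.1.2.2 (add \lnot q4):
                        ○ open, literals {q3=F, q4=F, q5=T}.
              branch 1.2.1.2 (add q1):
                (q4 \lor q5): β-rule — branch into q4  //  q5.
                  branch 1.2.1.2.1 (add q4):
                    \lnot (q4 \land q4): β-rule — branch into \lnot q4  //  \lnot q4.
                      branch 1.2.1.2.1.1 (add \lnot q4):
                        × closes — contains both q4 and \lnot q4.
                      branch 1.2.1.2.1.2 (add \lnot q4):
                        × closes — contains both q4 and \lnot q4.
                  branch 1.2.1.2.2 (add q5):
                    \lnot (q4 \land q4): β-rule — branch into \lnot q4  //  \lnot q4.
                      branch 1.2.1.2.2.1 (add \lnot q4):
                        ○ open, literals {q1=T, q3=F, q4=F, q5=T}.
                      branch 1.2.1.2.2.2 (add \lnot q4):
                        ○ open, literals {q1=T, q3=F, q4=F, q5=T}.
          branch 1.2.2 (add \lnot q5, \lnot \lnot (q4 \land q4)):
            \lnot \lnot (q4 \land q4): α-rule — add q4, q4.
            (q5 \lor q1): β-rule — branch into q5  //  q1.
              branch 1.2.2.1 (add q5):
                × closes — contains both q5 and \lnot q5.
              branch 1.2.2.2 (add q1):
                (q4 \lor q5): β-rule — branch into q4  //  q5.
                  branch 1.2.2.2.1 (add q4):
                    ○ open, literals {q1=T, q3=F, q4=T, q5=F}.
                  branch 1.2.2.2.2 (add q5):
                    × closes — contains both q5 and \lnot q5.
  branch 2 (add \lnot (q5 \lor q1), q3):
    \lnot (q5 \lor q1): α-rule — add \lnot q5, \lnot q1.
    (q3 \to (q4 \lor q5)): β-rule — branch into \lnot q3  //  (q4 \lor q5).
      branch 2.1 (add \lnot q3):
        × closes — contains both q3 and \lnot q3.
      branch 2.2 (add (q4 \lor q5)):
        \lnot \lnot (q5 \leftrightarrow \lnot (q4 \land q4)): β-rule — branch into q5, \lnot (q4 \land q4)  //  \lnot q5, \lnot \lnot (q4 \land q4).
          branch 2.2.1 (add q5, \lnot (q4 \land q4)):
            × closes — contains both q5 and \lnot q5.
          branch 2.2.2 (add \lnot q5, \lnot \lnot (q4 \land q4)):
            \lnot \lnot (q4 \land q4): α-rule — add q4, q4.
            (q4 \lor q5): β-rule — branch into q4  //  q5.
              branch 2.2.2.1 (add q4):
                ○ open, literals {q1=F, q3=T, q4=T, q5=F}.
              branch 2.2.2.2 (add q5):
                × closes — contains both q5 and \lnot q5.
10 branches closed, 11 open.
An open branch gives a countermodel: q3=F, q4=F, q5=T (unmentioned atoms arbitrary); the premises hold there but the conclusion fails.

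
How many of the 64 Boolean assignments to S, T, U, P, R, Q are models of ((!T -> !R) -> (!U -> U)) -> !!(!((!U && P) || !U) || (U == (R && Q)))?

Initial set: {(((!T -> !R) -> (!U -> U)) -> !!(!((!U && P) || !U) || (U == (R && Q))))}.
(((!T -> !R) -> (!U -> U)) -> !!(!((!U && P) || !U) || (U == (R && Q)))): β-rule — branch into !((!T -> !R) -> (!U -> U))  //  !!(!((!U && P) || !U) || (U == (R && Q))).
  branch 1 (add !((!T -> !R) -> (!U -> U))):
    !((!T -> !R) -> (!U -> U)): α-rule — add (!T -> !R), !(!U -> U).
    !(!U -> U): α-rule — add !U, !U.
    (!T -> !R): β-rule — branch into !!T  //  !R.
      branch 1.1 (add !!T):
        ○ open, literals {T=true, U=false}.
      branch 1.2 (add !R):
        ○ open, literals {R=false, U=false}.
  branch 2 (add !!(!((!U && P) || !U) || (U == (R && Q)))):
    !!(!((!U && P) || !U) || (U == (R && Q))): drop double negation, giving (!((!U && P) || !U) || (U == (R && Q))).
    (!((!U && P) || !U) || (U == (R && Q))): β-rule — branch into !((!U && P) || !U)  //  (U == (R && Q)).
      branch 2.1 (add !((!U && P) || !U)):
        !((!U && P) || !U): α-rule — add !(!U && P), !!U.
        !(!U && P): β-rule — branch into !!U  //  !P.
          branch 2.1.1 (add !!U):
            ○ open, literals {U=true}.
          branch 2.1.2 (add !P):
            ○ open, literals {P=false, U=true}.
      branch 2.2 (add (U == (R && Q))):
        (U == (R && Q)): β-rule — branch into U, (R && Q)  //  !U, !(R && Q).
          branch 2.2.1 (add U, (R && Q)):
            (R && Q): α-rule — add R, Q.
            ○ open, literals {Q=true, R=true, U=true}.
          branch 2.2.2 (add !U, !(R && Q)):
            !(R && Q): β-rule — branch into !R  //  !Q.
              branch 2.2.2.1 (add !R):
                ○ open, literals {R=false, U=false}.
              branch 2.2.2.2 (add !Q):
                ○ open, literals {Q=false, U=false}.
0 branches closed, 7 open.
Each open branch fixes some atoms; the unmentioned ones are free. Counting distinct full assignments: branch {T=true, U=false} (S, P, R, Q) contributes 16 new; branch {R=false, U=false} (S, T, P, Q) contributes 8 new; branch {U=true} (S, T, P, R, Q) contributes 32 new; branch {P=false, U=true} (S, T, R, Q) contributes 0 new; branch {Q=true, R=true, U=true} (S, T, P) contributes 0 new; branch {R=false, U=false} (S, T, P, Q) contributes 0 new; branch {Q=false, U=false} (S, T, P, R) contributes 4 new. Total: 60.

60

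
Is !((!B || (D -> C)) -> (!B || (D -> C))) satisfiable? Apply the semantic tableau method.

Initial set: {!((!B || (D -> C)) -> (!B || (D -> C)))}.
!((!B || (D -> C)) -> (!B || (D -> C))): α-rule — add (!B || (D -> C)), !(!B || (D -> C)).
!(!B || (D -> C)): α-rule — add !!B, !(D -> C).
!(D -> C): α-rule — add D, !C.
(!B || (D -> C)): β-rule — branch into !B  //  (D -> C).
  branch 1 (add !B):
    × closes — contains both B and !B.
  branch 2 (add (D -> C)):
    (D -> C): β-rule — branch into !D  //  C.
      branch 2.1 (add !D):
        × closes — contains both D and !D.
      branch 2.2 (add C):
        × closes — contains both C and !C.
All 3 branches close.
Every branch closed; the formula is unsatisfiable.

Unsatisfiable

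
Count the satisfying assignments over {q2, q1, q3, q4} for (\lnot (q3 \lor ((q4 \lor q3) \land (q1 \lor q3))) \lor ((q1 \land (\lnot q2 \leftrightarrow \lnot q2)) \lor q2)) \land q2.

8

Initial set: {((\lnot (q3 \lor ((q4 \lor q3) \land (q1 \lor q3))) \lor ((q1 \land (\lnot q2 \leftrightarrow \lnot q2)) \lor q2)) \land q2)}.
((\lnot (q3 \lor ((q4 \lor q3) \land (q1 \lor q3))) \lor ((q1 \land (\lnot q2 \leftrightarrow \lnot q2)) \lor q2)) \land q2): α-rule — add (\lnot (q3 \lor ((q4 \lor q3) \land (q1 \lor q3))) \lor ((q1 \land (\lnot q2 \leftrightarrow \lnot q2)) \lor q2)), q2.
(\lnot (q3 \lor ((q4 \lor q3) \land (q1 \lor q3))) \lor ((q1 \land (\lnot q2 \leftrightarrow \lnot q2)) \lor q2)): β-rule — branch into \lnot (q3 \lor ((q4 \lor q3) \land (q1 \lor q3)))  //  ((q1 \land (\lnot q2 \leftrightarrow \lnot q2)) \lor q2).
  branch 1 (add \lnot (q3 \lor ((q4 \lor q3) \land (q1 \lor q3)))):
    \lnot (q3 \lor ((q4 \lor q3) \land (q1 \lor q3))): α-rule — add \lnot q3, \lnot ((q4 \lor q3) \land (q1 \lor q3)).
    \lnot ((q4 \lor q3) \land (q1 \lor q3)): β-rule — branch into \lnot (q4 \lor q3)  //  \lnot (q1 \lor q3).
      branch 1.1 (add \lnot (q4 \lor q3)):
        \lnot (q4 \lor q3): α-rule — add \lnot q4, \lnot q3.
        ○ open, literals {q2=1, q3=0, q4=0}.
      branch 1.2 (add \lnot (q1 \lor q3)):
        \lnot (q1 \lor q3): α-rule — add \lnot q1, \lnot q3.
        ○ open, literals {q1=0, q2=1, q3=0}.
  branch 2 (add ((q1 \land (\lnot q2 \leftrightarrow \lnot q2)) \lor q2)):
    ((q1 \land (\lnot q2 \leftrightarrow \lnot q2)) \lor q2): β-rule — branch into (q1 \land (\lnot q2 \leftrightarrow \lnot q2))  //  q2.
      branch 2.1 (add (q1 \land (\lnot q2 \leftrightarrow \lnot q2))):
        (q1 \land (\lnot q2 \leftrightarrow \lnot q2)): α-rule — add q1, (\lnot q2 \leftrightarrow \lnot q2).
        (\lnot q2 \leftrightarrow \lnot q2): β-rule — branch into \lnot q2, \lnot q2  //  \lnot \lnot q2, \lnot \lnot q2.
          branch 2.1.1 (add \lnot q2, \lnot q2):
            × closes — contains both q2 and \lnot q2.
          branch 2.1.2 (add \lnot \lnot q2, \lnot \lnot q2):
            ○ open, literals {q1=1, q2=1}.
      branch 2.2 (add q2):
        ○ open, literals {q2=1}.
1 branch closed, 4 open.
Each open branch fixes some atoms; the unmentioned ones are free. Counting distinct full assignments: branch {q2=1, q3=0, q4=0} (q1) contributes 2 new; branch {q1=0, q2=1, q3=0} (q4) contributes 1 new; branch {q1=1, q2=1} (q3, q4) contributes 3 new; branch {q2=1} (q1, q3, q4) contributes 2 new. Total: 8.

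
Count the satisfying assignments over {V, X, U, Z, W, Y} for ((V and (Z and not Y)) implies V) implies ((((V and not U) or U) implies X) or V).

Initial set: {(((V and (Z and not Y)) implies V) implies ((((V and not U) or U) implies X) or V))}.
(((V and (Z and not Y)) implies V) implies ((((V and not U) or U) implies X) or V)): β-rule — branch into not ((V and (Z and not Y)) implies V)  //  ((((V and not U) or U) implies X) or V).
  branch 1 (add not ((V and (Z and not Y)) implies V)):
    not ((V and (Z and not Y)) implies V): α-rule — add (V and (Z and not Y)), not V.
    (V and (Z and not Y)): α-rule — add V, (Z and not Y).
    × closes — contains both V and not V.
  branch 2 (add ((((V and not U) or U) implies X) or V)):
    ((((V and not U) or U) implies X) or V): β-rule — branch into (((V and not U) or U) implies X)  //  V.
      branch 2.1 (add (((V and not U) or U) implies X)):
        (((V and not U) or U) implies X): β-rule — branch into not ((V and not U) or U)  //  X.
          branch 2.1.1 (add not ((V and not U) or U)):
            not ((V and not U) or U): α-rule — add not (V and not U), not U.
            not (V and not U): β-rule — branch into not V  //  not not U.
              branch 2.1.1.1 (add not V):
                ○ open, literals {U=F, V=F}.
              branch 2.1.1.2 (add not not U):
                × closes — contains both U and not U.
          branch 2.1.2 (add X):
            ○ open, literals {X=T}.
      branch 2.2 (add V):
        ○ open, literals {V=T}.
2 branches closed, 3 open.
Each open branch fixes some atoms; the unmentioned ones are free. Counting distinct full assignments: branch {U=F, V=F} (X, Z, W, Y) contributes 16 new; branch {X=T} (V, U, Z, W, Y) contributes 24 new; branch {V=T} (X, U, Z, W, Y) contributes 16 new. Total: 56.

56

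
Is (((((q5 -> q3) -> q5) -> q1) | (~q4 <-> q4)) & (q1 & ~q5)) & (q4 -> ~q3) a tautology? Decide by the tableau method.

Not valid

Assume the negation and expand:
Initial set: {~((((((q5 -> q3) -> q5) -> q1) | (~q4 <-> q4)) & (q1 & ~q5)) & (q4 -> ~q3))}.
~((((((q5 -> q3) -> q5) -> q1) | (~q4 <-> q4)) & (q1 & ~q5)) & (q4 -> ~q3)): β-rule — branch into ~(((((q5 -> q3) -> q5) -> q1) | (~q4 <-> q4)) & (q1 & ~q5))  //  ~(q4 -> ~q3).
  branch 1 (add ~(((((q5 -> q3) -> q5) -> q1) | (~q4 <-> q4)) & (q1 & ~q5))):
    ~(((((q5 -> q3) -> q5) -> q1) | (~q4 <-> q4)) & (q1 & ~q5)): β-rule — branch into ~((((q5 -> q3) -> q5) -> q1) | (~q4 <-> q4))  //  ~(q1 & ~q5).
      branch 1.1 (add ~((((q5 -> q3) -> q5) -> q1) | (~q4 <-> q4))):
        ~((((q5 -> q3) -> q5) -> q1) | (~q4 <-> q4)): α-rule — add ~(((q5 -> q3) -> q5) -> q1), ~(~q4 <-> q4).
        ~(((q5 -> q3) -> q5) -> q1): α-rule — add ((q5 -> q3) -> q5), ~q1.
        ~(~q4 <-> q4): β-rule — branch into ~q4, ~q4  //  ~~q4, q4.
          branch 1.1.1 (add ~q4, ~q4):
            ((q5 -> q3) -> q5): β-rule — branch into ~(q5 -> q3)  //  q5.
              branch 1.1.1.1 (add ~(q5 -> q3)):
                ~(q5 -> q3): α-rule — add q5, ~q3.
                ○ open, literals {q1=0, q3=0, q4=0, q5=1}.
              branch 1.1.1.2 (add q5):
                ○ open, literals {q1=0, q4=0, q5=1}.
          branch 1.1.2 (add ~~q4, q4):
            ((q5 -> q3) -> q5): β-rule — branch into ~(q5 -> q3)  //  q5.
              branch 1.1.2.1 (add ~(q5 -> q3)):
                ~(q5 -> q3): α-rule — add q5, ~q3.
                ○ open, literals {q1=0, q3=0, q4=1, q5=1}.
              branch 1.1.2.2 (add q5):
                ○ open, literals {q1=0, q4=1, q5=1}.
      branch 1.2 (add ~(q1 & ~q5)):
        ~(q1 & ~q5): β-rule — branch into ~q1  //  ~~q5.
          branch 1.2.1 (add ~q1):
            ○ open, literals {q1=0}.
          branch 1.2.2 (add ~~q5):
            ○ open, literals {q5=1}.
  branch 2 (add ~(q4 -> ~q3)):
    ~(q4 -> ~q3): α-rule — add q4, ~~q3.
    ○ open, literals {q3=1, q4=1}.
0 branches closed, 7 open.
An open branch gives a countermodel: q1=0, q3=0, q4=0, q5=1 (unmentioned atoms arbitrary); under it the original formula is false.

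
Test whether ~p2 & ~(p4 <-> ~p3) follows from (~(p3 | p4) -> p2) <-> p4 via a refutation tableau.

Initial set: {T ((~(p3 | p4) -> p2) <-> p4); F (~p2 & ~(p4 <-> ~p3))}.
T ((~(p3 | p4) -> p2) <-> p4): β-rule — branch into T (~(p3 | p4) -> p2), T p4  //  F (~(p3 | p4) -> p2), F p4.
  branch 1 (add T (~(p3 | p4) -> p2), T p4):
    F (~p2 & ~(p4 <-> ~p3)): β-rule — branch into F ~p2  //  F ~(p4 <-> ~p3).
      branch 1.1 (add F ~p2):
        T (~(p3 | p4) -> p2): β-rule — branch into F ~(p3 | p4)  //  T p2.
          branch 1.1.1 (add F ~(p3 | p4)):
            F ~(p3 | p4): β-rule — branch into T p3  //  T p4.
              branch 1.1.1.1 (add T p3):
                ○ open, literals {p2=T, p3=T, p4=T}.
              branch 1.1.1.2 (add T p4):
                ○ open, literals {p2=T, p4=T}.
          branch 1.1.2 (add T p2):
            ○ open, literals {p2=T, p4=T}.
      branch 1.2 (add F ~(p4 <-> ~p3)):
        T (~(p3 | p4) -> p2): β-rule — branch into F ~(p3 | p4)  //  T p2.
          branch 1.2.1 (add F ~(p3 | p4)):
            F ~(p4 <-> ~p3): β-rule — branch into T p4, T ~p3  //  F p4, F ~p3.
              branch 1.2.1.1 (add T p4, T ~p3):
                F ~(p3 | p4): β-rule — branch into T p3  //  T p4.
                  branch 1.2.1.1.1 (add T p3):
                    × closes — contains both p3 and ~p3.
                  branch 1.2.1.1.2 (add T p4):
                    ○ open, literals {p3=F, p4=T}.
              branch 1.2.1.2 (add F p4, F ~p3):
                × closes — contains both p4 and ~p4.
          branch 1.2.2 (add T p2):
            F ~(p4 <-> ~p3): β-rule — branch into T p4, T ~p3  //  F p4, F ~p3.
              branch 1.2.2.1 (add T p4, T ~p3):
                ○ open, literals {p2=T, p3=F, p4=T}.
              branch 1.2.2.2 (add F p4, F ~p3):
                × closes — contains both p4 and ~p4.
  branch 2 (add F (~(p3 | p4) -> p2), F p4):
    F (~(p3 | p4) -> p2): α-rule — add T ~(p3 | p4), F p2.
    T ~(p3 | p4): α-rule — add F p3, F p4.
    F (~p2 & ~(p4 <-> ~p3)): β-rule — branch into F ~p2  //  F ~(p4 <-> ~p3).
      branch 2.1 (add F ~p2):
        × closes — contains both p2 and ~p2.
      branch 2.2 (add F ~(p4 <-> ~p3)):
        F ~(p4 <-> ~p3): β-rule — branch into T p4, T ~p3  //  F p4, F ~p3.
          branch 2.2.1 (add T p4, T ~p3):
            × closes — contains both p4 and ~p4.
          branch 2.2.2 (add F p4, F ~p3):
            × closes — contains both p3 and ~p3.
6 branches closed, 5 open.
An open branch gives a countermodel: p2=T, p3=T, p4=T (unmentioned atoms arbitrary); the premises hold there but the conclusion fails.

No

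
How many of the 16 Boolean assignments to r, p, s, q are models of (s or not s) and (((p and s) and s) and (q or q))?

Initial set: {((s or not s) and (((p and s) and s) and (q or q)))}.
((s or not s) and (((p and s) and s) and (q or q))): α-rule — add (s or not s), (((p and s) and s) and (q or q)).
(((p and s) and s) and (q or q)): α-rule — add ((p and s) and s), (q or q).
((p and s) and s): α-rule — add (p and s), s.
(p and s): α-rule — add p, s.
(s or not s): β-rule — branch into s  //  not s.
  branch 1 (add s):
    (q or q): β-rule — branch into q  //  q.
      branch 1.1 (add q):
        ○ open, literals {p=T, q=T, s=T}.
      branch 1.2 (add q):
        ○ open, literals {p=T, q=T, s=T}.
  branch 2 (add not s):
    × closes — contains both s and not s.
1 branch closed, 2 open.
Each open branch fixes some atoms; the unmentioned ones are free. Counting distinct full assignments: branch {p=T, q=T, s=T} (r) contributes 2 new; branch {p=T, q=T, s=T} (r) contributes 0 new. Total: 2.

2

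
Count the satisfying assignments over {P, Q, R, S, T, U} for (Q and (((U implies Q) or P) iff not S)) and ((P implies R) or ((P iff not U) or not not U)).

16

Initial set: {((Q and (((U implies Q) or P) iff not S)) and ((P implies R) or ((P iff not U) or not not U)))}.
((Q and (((U implies Q) or P) iff not S)) and ((P implies R) or ((P iff not U) or not not U))): α-rule — add (Q and (((U implies Q) or P) iff not S)), ((P implies R) or ((P iff not U) or not not U)).
(Q and (((U implies Q) or P) iff not S)): α-rule — add Q, (((U implies Q) or P) iff not S).
((P implies R) or ((P iff not U) or not not U)): β-rule — branch into (P implies R)  //  ((P iff not U) or not not U).
  branch 1 (add (P implies R)):
    (((U implies Q) or P) iff not S): β-rule — branch into ((U implies Q) or P), not S  //  not ((U implies Q) or P), not not S.
      branch 1.1 (add ((U implies Q) or P), not S):
        (P implies R): β-rule — branch into not P  //  R.
          branch 1.1.1 (add not P):
            ((U implies Q) or P): β-rule — branch into (U implies Q)  //  P.
              branch 1.1.1.1 (add (U implies Q)):
                (U implies Q): β-rule — branch into not U  //  Q.
                  branch 1.1.1.1.1 (add not U):
                    ○ open, literals {P=false, Q=true, S=false, U=false}.
                  branch 1.1.1.1.2 (add Q):
                    ○ open, literals {P=false, Q=true, S=false}.
              branch 1.1.1.2 (add P):
                × closes — contains both P and not P.
          branch 1.1.2 (add R):
            ((U implies Q) or P): β-rule — branch into (U implies Q)  //  P.
              branch 1.1.2.1 (add (U implies Q)):
                (U implies Q): β-rule — branch into not U  //  Q.
                  branch 1.1.2.1.1 (add not U):
                    ○ open, literals {Q=true, R=true, S=false, U=false}.
                  branch 1.1.2.1.2 (add Q):
                    ○ open, literals {Q=true, R=true, S=false}.
              branch 1.1.2.2 (add P):
                ○ open, literals {P=true, Q=true, R=true, S=false}.
      branch 1.2 (add not ((U implies Q) or P), not not S):
        not ((U implies Q) or P): α-rule — add not (U implies Q), not P.
        not (U implies Q): α-rule — add U, not Q.
        × closes — contains both Q and not Q.
  branch 2 (add ((P iff not U) or not not U)):
    (((U implies Q) or P) iff not S): β-rule — branch into ((U implies Q) or P), not S  //  not ((U implies Q) or P), not not S.
      branch 2.1 (add ((U implies Q) or P), not S):
        ((P iff not U) or not not U): β-rule — branch into (P iff not U)  //  not not U.
          branch 2.1.1 (add (P iff not U)):
            ((U implies Q) or P): β-rule — branch into (U implies Q)  //  P.
              branch 2.1.1.1 (add (U implies Q)):
                (P iff not U): β-rule — branch into P, not U  //  not P, not not U.
                  branch 2.1.1.1.1 (add P, not U):
                    (U implies Q): β-rule — branch into not U  //  Q.
                      branch 2.1.1.1.1.1 (add not U):
                        ○ open, literals {P=true, Q=true, S=false, U=false}.
                      branch 2.1.1.1.1.2 (add Q):
                        ○ open, literals {P=true, Q=true, S=false, U=false}.
                  branch 2.1.1.1.2 (add not P, not not U):
                    (U implies Q): β-rule — branch into not U  //  Q.
                      branch 2.1.1.1.2.1 (add not U):
                        × closes — contains both U and not U.
                      branch 2.1.1.1.2.2 (add Q):
                        ○ open, literals {P=false, Q=true, S=false, U=true}.
              branch 2.1.1.2 (add P):
                (P iff not U): β-rule — branch into P, not U  //  not P, not not U.
                  branch 2.1.1.2.1 (add P, not U):
                    ○ open, literals {P=true, Q=true, S=false, U=false}.
                  branch 2.1.1.2.2 (add not P, not not U):
                    × closes — contains both P and not P.
          branch 2.1.2 (add not not U):
            not not U: drop double negation, giving U.
            ((U implies Q) or P): β-rule — branch into (U implies Q)  //  P.
              branch 2.1.2.1 (add (U implies Q)):
                (U implies Q): β-rule — branch into not U  //  Q.
                  branch 2.1.2.1.1 (add not U):
                    × closes — contains both U and not U.
                  branch 2.1.2.1.2 (add Q):
                    ○ open, literals {Q=true, S=false, U=true}.
              branch 2.1.2.2 (add P):
                ○ open, literals {P=true, Q=true, S=false, U=true}.
      branch 2.2 (add not ((U implies Q) or P), not not S):
        not ((U implies Q) or P): α-rule — add not (U implies Q), not P.
        not (U implies Q): α-rule — add U, not Q.
        × closes — contains both Q and not Q.
6 branches closed, 11 open.
Each open branch fixes some atoms; the unmentioned ones are free. Counting distinct full assignments: branch {P=false, Q=true, S=false, U=false} (R, T) contributes 4 new; branch {P=false, Q=true, S=false} (R, T, U) contributes 4 new; branch {Q=true, R=true, S=false, U=false} (P, T) contributes 2 new; branch {Q=true, R=true, S=false} (P, T, U) contributes 2 new; branch {P=true, Q=true, R=true, S=false} (T, U) contributes 0 new; branch {P=true, Q=true, S=false, U=false} (R, T) contributes 2 new; branch {P=true, Q=true, S=false, U=false} (R, T) contributes 0 new; branch {P=false, Q=true, S=false, U=true} (R, T) contributes 0 new; branch {P=true, Q=true, S=false, U=false} (R, T) contributes 0 new; branch {Q=true, S=false, U=true} (P, R, T) contributes 2 new; branch {P=true, Q=true, S=false, U=true} (R, T) contributes 0 new. Total: 16.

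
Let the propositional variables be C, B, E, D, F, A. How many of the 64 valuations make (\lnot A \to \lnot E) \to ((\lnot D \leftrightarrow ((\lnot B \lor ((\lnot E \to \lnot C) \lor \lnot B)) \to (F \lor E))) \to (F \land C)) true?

Initial set: {((\lnot A \to \lnot E) \to ((\lnot D \leftrightarrow ((\lnot B \lor ((\lnot E \to \lnot C) \lor \lnot B)) \to (F \lor E))) \to (F \land C)))}.
((\lnot A \to \lnot E) \to ((\lnot D \leftrightarrow ((\lnot B \lor ((\lnot E \to \lnot C) \lor \lnot B)) \to (F \lor E))) \to (F \land C))): β-rule — branch into \lnot (\lnot A \to \lnot E)  //  ((\lnot D \leftrightarrow ((\lnot B \lor ((\lnot E \to \lnot C) \lor \lnot B)) \to (F \lor E))) \to (F \land C)).
  branch 1 (add \lnot (\lnot A \to \lnot E)):
    \lnot (\lnot A \to \lnot E): α-rule — add \lnot A, \lnot \lnot E.
    ○ open, literals {A=F, E=T}.
  branch 2 (add ((\lnot D \leftrightarrow ((\lnot B \lor ((\lnot E \to \lnot C) \lor \lnot B)) \to (F \lor E))) \to (F \land C))):
    ((\lnot D \leftrightarrow ((\lnot B \lor ((\lnot E \to \lnot C) \lor \lnot B)) \to (F \lor E))) \to (F \land C)): β-rule — branch into \lnot (\lnot D \leftrightarrow ((\lnot B \lor ((\lnot E \to \lnot C) \lor \lnot B)) \to (F \lor E)))  //  (F \land C).
      branch 2.1 (add \lnot (\lnot D \leftrightarrow ((\lnot B \lor ((\lnot E \to \lnot C) \lor \lnot B)) \to (F \lor E)))):
        \lnot (\lnot D \leftrightarrow ((\lnot B \lor ((\lnot E \to \lnot C) \lor \lnot B)) \to (F \lor E))): β-rule — branch into \lnot D, \lnot ((\lnot B \lor ((\lnot E \to \lnot C) \lor \lnot B)) \to (F \lor E))  //  \lnot \lnot D, ((\lnot B \lor ((\lnot E \to \lnot C) \lor \lnot B)) \to (F \lor E)).
          branch 2.1.1 (add \lnot D, \lnot ((\lnot B \lor ((\lnot E \to \lnot C) \lor \lnot B)) \to (F \lor E))):
            \lnot ((\lnot B \lor ((\lnot E \to \lnot C) \lor \lnot B)) \to (F \lor E)): α-rule — add (\lnot B \lor ((\lnot E \to \lnot C) \lor \lnot B)), \lnot (F \lor E).
            \lnot (F \lor E): α-rule — add \lnot F, \lnot E.
            (\lnot B \lor ((\lnot E \to \lnot C) \lor \lnot B)): β-rule — branch into \lnot B  //  ((\lnot E \to \lnot C) \lor \lnot B).
              branch 2.1.1.1 (add \lnot B):
                ○ open, literals {B=F, D=F, E=F, F=F}.
              branch 2.1.1.2 (add ((\lnot E \to \lnot C) \lor \lnot B)):
                ((\lnot E \to \lnot C) \lor \lnot B): β-rule — branch into (\lnot E \to \lnot C)  //  \lnot B.
                  branch 2.1.1.2.1 (add (\lnot E \to \lnot C)):
                    (\lnot E \to \lnot C): β-rule — branch into \lnot \lnot E  //  \lnot C.
                      branch 2.1.1.2.1.1 (add \lnot \lnot E):
                        × closes — contains both E and \lnot E.
                      branch 2.1.1.2.1.2 (add \lnot C):
                        ○ open, literals {C=F, D=F, E=F, F=F}.
                  branch 2.1.1.2.2 (add \lnot B):
                    ○ open, literals {B=F, D=F, E=F, F=F}.
          branch 2.1.2 (add \lnot \lnot D, ((\lnot B \lor ((\lnot E \to \lnot C) \lor \lnot B)) \to (F \lor E))):
            ((\lnot B \lor ((\lnot E \to \lnot C) \lor \lnot B)) \to (F \lor E)): β-rule — branch into \lnot (\lnot B \lor ((\lnot E \to \lnot C) \lor \lnot B))  //  (F \lor E).
              branch 2.1.2.1 (add \lnot (\lnot B \lor ((\lnot E \to \lnot C) \lor \lnot B))):
                \lnot (\lnot B \lor ((\lnot E \to \lnot C) \lor \lnot B)): α-rule — add \lnot \lnot B, \lnot ((\lnot E \to \lnot C) \lor \lnot B).
                \lnot ((\lnot E \to \lnot C) \lor \lnot B): α-rule — add \lnot (\lnot E \to \lnot C), \lnot \lnot B.
                \lnot (\lnot E \to \lnot C): α-rule — add \lnot E, \lnot \lnot C.
                ○ open, literals {B=T, C=T, D=T, E=F}.
              branch 2.1.2.2 (add (F \lor E)):
                (F \lor E): β-rule — branch into F  //  E.
                  branch 2.1.2.2.1 (add F):
                    ○ open, literals {D=T, F=T}.
                  branch 2.1.2.2.2 (add E):
                    ○ open, literals {D=T, E=T}.
      branch 2.2 (add (F \land C)):
        (F \land C): α-rule — add F, C.
        ○ open, literals {C=T, F=T}.
1 branch closed, 8 open.
Each open branch fixes some atoms; the unmentioned ones are free. Counting distinct full assignments: branch {A=F, E=T} (C, B, D, F) contributes 16 new; branch {B=F, D=F, E=F, F=F} (C, A) contributes 4 new; branch {C=F, D=F, E=F, F=F} (B, A) contributes 2 new; branch {B=F, D=F, E=F, F=F} (C, A) contributes 0 new; branch {B=T, C=T, D=T, E=F} (F, A) contributes 4 new; branch {D=T, F=T} (C, B, E, A) contributes 10 new; branch {D=T, E=T} (C, B, F, A) contributes 4 new; branch {C=T, F=T} (B, E, D, A) contributes 6 new. Total: 46.

46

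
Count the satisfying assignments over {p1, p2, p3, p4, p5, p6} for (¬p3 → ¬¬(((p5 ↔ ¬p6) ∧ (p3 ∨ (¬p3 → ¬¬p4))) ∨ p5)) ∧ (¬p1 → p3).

Initial set: {((¬p3 → ¬¬(((p5 ↔ ¬p6) ∧ (p3 ∨ (¬p3 → ¬¬p4))) ∨ p5)) ∧ (¬p1 → p3))}.
((¬p3 → ¬¬(((p5 ↔ ¬p6) ∧ (p3 ∨ (¬p3 → ¬¬p4))) ∨ p5)) ∧ (¬p1 → p3)): α-rule — add (¬p3 → ¬¬(((p5 ↔ ¬p6) ∧ (p3 ∨ (¬p3 → ¬¬p4))) ∨ p5)), (¬p1 → p3).
(¬p3 → ¬¬(((p5 ↔ ¬p6) ∧ (p3 ∨ (¬p3 → ¬¬p4))) ∨ p5)): β-rule — branch into ¬¬p3  //  ¬¬(((p5 ↔ ¬p6) ∧ (p3 ∨ (¬p3 → ¬¬p4))) ∨ p5).
  branch 1 (add ¬¬p3):
    (¬p1 → p3): β-rule — branch into ¬¬p1  //  p3.
      branch 1.1 (add ¬¬p1):
        ○ open, literals {p1=true, p3=true}.
      branch 1.2 (add p3):
        ○ open, literals {p3=true}.
  branch 2 (add ¬¬(((p5 ↔ ¬p6) ∧ (p3 ∨ (¬p3 → ¬¬p4))) ∨ p5)):
    ¬¬(((p5 ↔ ¬p6) ∧ (p3 ∨ (¬p3 → ¬¬p4))) ∨ p5): drop double negation, giving (((p5 ↔ ¬p6) ∧ (p3 ∨ (¬p3 → ¬¬p4))) ∨ p5).
    (¬p1 → p3): β-rule — branch into ¬¬p1  //  p3.
      branch 2.1 (add ¬¬p1):
        (((p5 ↔ ¬p6) ∧ (p3 ∨ (¬p3 → ¬¬p4))) ∨ p5): β-rule — branch into ((p5 ↔ ¬p6) ∧ (p3 ∨ (¬p3 → ¬¬p4)))  //  p5.
          branch 2.1.1 (add ((p5 ↔ ¬p6) ∧ (p3 ∨ (¬p3 → ¬¬p4)))):
            ((p5 ↔ ¬p6) ∧ (p3 ∨ (¬p3 → ¬¬p4))): α-rule — add (p5 ↔ ¬p6), (p3 ∨ (¬p3 → ¬¬p4)).
            (p5 ↔ ¬p6): β-rule — branch into p5, ¬p6  //  ¬p5, ¬¬p6.
              branch 2.1.1.1 (add p5, ¬p6):
                (p3 ∨ (¬p3 → ¬¬p4)): β-rule — branch into p3  //  (¬p3 → ¬¬p4).
                  branch 2.1.1.1.1 (add p3):
                    ○ open, literals {p1=true, p3=true, p5=true, p6=false}.
                  branch 2.1.1.1.2 (add (¬p3 → ¬¬p4)):
                    (¬p3 → ¬¬p4): β-rule — branch into ¬¬p3  //  ¬¬p4.
                      branch 2.1.1.1.2.1 (add ¬¬p3):
                        ○ open, literals {p1=true, p3=true, p5=true, p6=false}.
                      branch 2.1.1.1.2.2 (add ¬¬p4):
                        ¬¬p4: drop double negation, giving p4.
                        ○ open, literals {p1=true, p4=true, p5=true, p6=false}.
              branch 2.1.1.2 (add ¬p5, ¬¬p6):
                (p3 ∨ (¬p3 → ¬¬p4)): β-rule — branch into p3  //  (¬p3 → ¬¬p4).
                  branch 2.1.1.2.1 (add p3):
                    ○ open, literals {p1=true, p3=true, p5=false, p6=true}.
                  branch 2.1.1.2.2 (add (¬p3 → ¬¬p4)):
                    (¬p3 → ¬¬p4): β-rule — branch into ¬¬p3  //  ¬¬p4.
                      branch 2.1.1.2.2.1 (add ¬¬p3):
                        ○ open, literals {p1=true, p3=true, p5=false, p6=true}.
                      branch 2.1.1.2.2.2 (add ¬¬p4):
                        ¬¬p4: drop double negation, giving p4.
                        ○ open, literals {p1=true, p4=true, p5=false, p6=true}.
          branch 2.1.2 (add p5):
            ○ open, literals {p1=true, p5=true}.
      branch 2.2 (add p3):
        (((p5 ↔ ¬p6) ∧ (p3 ∨ (¬p3 → ¬¬p4))) ∨ p5): β-rule — branch into ((p5 ↔ ¬p6) ∧ (p3 ∨ (¬p3 → ¬¬p4)))  //  p5.
          branch 2.2.1 (add ((p5 ↔ ¬p6) ∧ (p3 ∨ (¬p3 → ¬¬p4)))):
            ((p5 ↔ ¬p6) ∧ (p3 ∨ (¬p3 → ¬¬p4))): α-rule — add (p5 ↔ ¬p6), (p3 ∨ (¬p3 → ¬¬p4)).
            (p5 ↔ ¬p6): β-rule — branch into p5, ¬p6  //  ¬p5, ¬¬p6.
              branch 2.2.1.1 (add p5, ¬p6):
                (p3 ∨ (¬p3 → ¬¬p4)): β-rule — branch into p3  //  (¬p3 → ¬¬p4).
                  branch 2.2.1.1.1 (add p3):
                    ○ open, literals {p3=true, p5=true, p6=false}.
                  branch 2.2.1.1.2 (add (¬p3 → ¬¬p4)):
                    (¬p3 → ¬¬p4): β-rule — branch into ¬¬p3  //  ¬¬p4.
                      branch 2.2.1.1.2.1 (add ¬¬p3):
                        ○ open, literals {p3=true, p5=true, p6=false}.
                      branch 2.2.1.1.2.2 (add ¬¬p4):
                        ¬¬p4: drop double negation, giving p4.
                        ○ open, literals {p3=true, p4=true, p5=true, p6=false}.
              branch 2.2.1.2 (add ¬p5, ¬¬p6):
                (p3 ∨ (¬p3 → ¬¬p4)): β-rule — branch into p3  //  (¬p3 → ¬¬p4).
                  branch 2.2.1.2.1 (add p3):
                    ○ open, literals {p3=true, p5=false, p6=true}.
                  branch 2.2.1.2.2 (add (¬p3 → ¬¬p4)):
                    (¬p3 → ¬¬p4): β-rule — branch into ¬¬p3  //  ¬¬p4.
                      branch 2.2.1.2.2.1 (add ¬¬p3):
                        ○ open, literals {p3=true, p5=false, p6=true}.
                      branch 2.2.1.2.2.2 (add ¬¬p4):
                        ¬¬p4: drop double negation, giving p4.
                        ○ open, literals {p3=true, p4=true, p5=false, p6=true}.
          branch 2.2.2 (add p5):
            ○ open, literals {p3=true, p5=true}.
0 branches closed, 16 open.
Each open branch fixes some atoms; the unmentioned ones are free. Counting distinct full assignments: branch {p1=true, p3=true} (p2, p4, p5, p6) contributes 16 new; branch {p3=true} (p1, p2, p4, p5, p6) contributes 16 new; branch {p1=true, p3=true, p5=true, p6=false} (p2, p4) contributes 0 new; branch {p1=true, p3=true, p5=true, p6=false} (p2, p4) contributes 0 new; branch {p1=true, p4=true, p5=true, p6=false} (p2, p3) contributes 2 new; branch {p1=true, p3=true, p5=false, p6=true} (p2, p4) contributes 0 new; branch {p1=true, p3=true, p5=false, p6=true} (p2, p4) contributes 0 new; branch {p1=true, p4=true, p5=false, p6=true} (p2, p3) contributes 2 new; branch {p1=true, p5=true} (p2, p3, p4, p6) contributes 6 new; branch {p3=true, p5=true, p6=false} (p1, p2, p4) contributes 0 new; branch {p3=true, p5=true, p6=false} (p1, p2, p4) contributes 0 new; branch {p3=true, p4=true, p5=true, p6=false} (p1, p2) contributes 0 new; branch {p3=true, p5=false, p6=true} (p1, p2, p4) contributes 0 new; branch {p3=true, p5=false, p6=true} (p1, p2, p4) contributes 0 new; branch {p3=true, p4=true, p5=false, p6=true} (p1, p2) contributes 0 new; branch {p3=true, p5=true} (p1, p2, p4, p6) contributes 0 new. Total: 42.

42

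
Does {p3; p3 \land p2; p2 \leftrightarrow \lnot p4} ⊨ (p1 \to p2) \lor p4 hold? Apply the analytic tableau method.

Initial set: {p3; (p3 \land p2); (p2 \leftrightarrow \lnot p4); \lnot ((p1 \to p2) \lor p4)}.
(p3 \land p2): α-rule — add p3, p2.
\lnot ((p1 \to p2) \lor p4): α-rule — add \lnot (p1 \to p2), \lnot p4.
\lnot (p1 \to p2): α-rule — add p1, \lnot p2.
× closes — contains both p2 and \lnot p2.
All 1 branch closes.
Every branch closed, so the premises entail the conclusion.

Yes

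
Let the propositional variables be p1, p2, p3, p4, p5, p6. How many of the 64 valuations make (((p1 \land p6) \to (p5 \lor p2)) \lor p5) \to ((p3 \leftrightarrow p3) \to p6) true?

32

Initial set: {((((p1 \land p6) \to (p5 \lor p2)) \lor p5) \to ((p3 \leftrightarrow p3) \to p6))}.
((((p1 \land p6) \to (p5 \lor p2)) \lor p5) \to ((p3 \leftrightarrow p3) \to p6)): β-rule — branch into \lnot (((p1 \land p6) \to (p5 \lor p2)) \lor p5)  //  ((p3 \leftrightarrow p3) \to p6).
  branch 1 (add \lnot (((p1 \land p6) \to (p5 \lor p2)) \lor p5)):
    \lnot (((p1 \land p6) \to (p5 \lor p2)) \lor p5): α-rule — add \lnot ((p1 \land p6) \to (p5 \lor p2)), \lnot p5.
    \lnot ((p1 \land p6) \to (p5 \lor p2)): α-rule — add (p1 \land p6), \lnot (p5 \lor p2).
    (p1 \land p6): α-rule — add p1, p6.
    \lnot (p5 \lor p2): α-rule — add \lnot p5, \lnot p2.
    ○ open, literals {p1=1, p2=0, p5=0, p6=1}.
  branch 2 (add ((p3 \leftrightarrow p3) \to p6)):
    ((p3 \leftrightarrow p3) \to p6): β-rule — branch into \lnot (p3 \leftrightarrow p3)  //  p6.
      branch 2.1 (add \lnot (p3 \leftrightarrow p3)):
        \lnot (p3 \leftrightarrow p3): β-rule — branch into p3, \lnot p3  //  \lnot p3, p3.
          branch 2.1.1 (add p3, \lnot p3):
            × closes — contains both p3 and \lnot p3.
          branch 2.1.2 (add \lnot p3, p3):
            × closes — contains both p3 and \lnot p3.
      branch 2.2 (add p6):
        ○ open, literals {p6=1}.
2 branches closed, 2 open.
Each open branch fixes some atoms; the unmentioned ones are free. Counting distinct full assignments: branch {p1=1, p2=0, p5=0, p6=1} (p3, p4) contributes 4 new; branch {p6=1} (p1, p2, p3, p4, p5) contributes 28 new. Total: 32.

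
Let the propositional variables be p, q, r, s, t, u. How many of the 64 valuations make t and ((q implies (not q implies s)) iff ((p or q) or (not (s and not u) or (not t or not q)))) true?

Initial set: {T (t and ((q implies (not q implies s)) iff ((p or q) or (not (s and not u) or (not t or not q)))))}.
T (t and ((q implies (not q implies s)) iff ((p or q) or (not (s and not u) or (not t or not q))))): α-rule — add T t, T ((q implies (not q implies s)) iff ((p or q) or (not (s and not u) or (not t or not q)))).
T ((q implies (not q implies s)) iff ((p or q) or (not (s and not u) or (not t or not q)))): β-rule — branch into T (q implies (not q implies s)), T ((p or q) or (not (s and not u) or (not t or not q)))  //  F (q implies (not q implies s)), F ((p or q) or (not (s and not u) or (not t or not q))).
  branch 1 (add T (q implies (not q implies s)), T ((p or q) or (not (s and not u) or (not t or not q)))):
    T (q implies (not q implies s)): β-rule — branch into F q  //  T (not q implies s).
      branch 1.1 (add F q):
        T ((p or q) or (not (s and not u) or (not t or not q))): β-rule — branch into T (p or q)  //  T (not (s and not u) or (not t or not q)).
          branch 1.1.1 (add T (p or q)):
            T (p or q): β-rule — branch into T p  //  T q.
              branch 1.1.1.1 (add T p):
                ○ open, literals {p=1, q=0, t=1}.
              branch 1.1.1.2 (add T q):
                × closes — contains both q and not q.
          branch 1.1.2 (add T (not (s and not u) or (not t or not q))):
            T (not (s and not u) or (not t or not q)): β-rule — branch into T not (s and not u)  //  T (not t or not q).
              branch 1.1.2.1 (add T not (s and not u)):
                T not (s and not u): β-rule — branch into F s  //  F not u.
                  branch 1.1.2.1.1 (add F s):
                    ○ open, literals {q=0, s=0, t=1}.
                  branch 1.1.2.1.2 (add F not u):
                    ○ open, literals {q=0, t=1, u=1}.
              branch 1.1.2.2 (add T (not t or not q)):
                T (not t or not q): β-rule — branch into T not t  //  T not q.
                  branch 1.1.2.2.1 (add T not t):
                    × closes — contains both t and not t.
                  branch 1.1.2.2.2 (add T not q):
                    ○ open, literals {q=0, t=1}.
      branch 1.2 (add T (not q implies s)):
        T ((p or q) or (not (s and not u) or (not t or not q))): β-rule — branch into T (p or q)  //  T (not (s and not u) or (not t or not q)).
          branch 1.2.1 (add T (p or q)):
            T (not q implies s): β-rule — branch into F not q  //  T s.
              branch 1.2.1.1 (add F not q):
                T (p or q): β-rule — branch into T p  //  T q.
                  branch 1.2.1.1.1 (add T p):
                    ○ open, literals {p=1, q=1, t=1}.
                  branch 1.2.1.1.2 (add T q):
                    ○ open, literals {q=1, t=1}.
              branch 1.2.1.2 (add T s):
                T (p or q): β-rule — branch into T p  //  T q.
                  branch 1.2.1.2.1 (add T p):
                    ○ open, literals {p=1, s=1, t=1}.
                  branch 1.2.1.2.2 (add T q):
                    ○ open, literals {q=1, s=1, t=1}.
          branch 1.2.2 (add T (not (s and not u) or (not t or not q))):
            T (not q implies s): β-rule — branch into F not q  //  T s.
              branch 1.2.2.1 (add F not q):
                T (not (s and not u) or (not t or not q)): β-rule — branch into T not (s and not u)  //  T (not t or not q).
                  branch 1.2.2.1.1 (add T not (s and not u)):
                    T not (s and not u): β-rule — branch into F s  //  F not u.
                      branch 1.2.2.1.1.1 (add F s):
                        ○ open, literals {q=1, s=0, t=1}.
                      branch 1.2.2.1.1.2 (add F not u):
                        ○ open, literals {q=1, t=1, u=1}.
                  branch 1.2.2.1.2 (add T (not t or not q)):
                    T (not t or not q): β-rule — branch into T not t  //  T not q.
                      branch 1.2.2.1.2.1 (add T not t):
                        × closes — contains both t and not t.
                      branch 1.2.2.1.2.2 (add T not q):
                        × closes — contains both q and not q.
              branch 1.2.2.2 (add T s):
                T (not (s and not u) or (not t or not q)): β-rule — branch into T not (s and not u)  //  T (not t or not q).
                  branch 1.2.2.2.1 (add T not (s and not u)):
                    T not (s and not u): β-rule — branch into F s  //  F not u.
                      branch 1.2.2.2.1.1 (add F s):
                        × closes — contains both s and not s.
                      branch 1.2.2.2.1.2 (add F not u):
                        ○ open, literals {s=1, t=1, u=1}.
                  branch 1.2.2.2.2 (add T (not t or not q)):
                    T (not t or not q): β-rule — branch into T not t  //  T not q.
                      branch 1.2.2.2.2.1 (add T not t):
                        × closes — contains both t and not t.
                      branch 1.2.2.2.2.2 (add T not q):
                        ○ open, literals {q=0, s=1, t=1}.
  branch 2 (add F (q implies (not q implies s)), F ((p or q) or (not (s and not u) or (not t or not q)))):
    F (q implies (not q implies s)): α-rule — add T q, F (not q implies s).
    F ((p or q) or (not (s and not u) or (not t or not q))): α-rule — add F (p or q), F (not (s and not u) or (not t or not q)).
    F (not q implies s): α-rule — add T not q, F s.
    × closes — contains both q and not q.
7 branches closed, 12 open.
Each open branch fixes some atoms; the unmentioned ones are free. Counting distinct full assignments: branch {p=1, q=0, t=1} (r, s, u) contributes 8 new; branch {q=0, s=0, t=1} (p, r, u) contributes 4 new; branch {q=0, t=1, u=1} (p, r, s) contributes 2 new; branch {q=0, t=1} (p, r, s, u) contributes 2 new; branch {p=1, q=1, t=1} (r, s, u) contributes 8 new; branch {q=1, t=1} (p, r, s, u) contributes 8 new; branch {p=1, s=1, t=1} (q, r, u) contributes 0 new; branch {q=1, s=1, t=1} (p, r, u) contributes 0 new; branch {q=1, s=0, t=1} (p, r, u) contributes 0 new; branch {q=1, t=1, u=1} (p, r, s) contributes 0 new; branch {s=1, t=1, u=1} (p, q, r) contributes 0 new; branch {q=0, s=1, t=1} (p, r, u) contributes 0 new. Total: 32.

32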